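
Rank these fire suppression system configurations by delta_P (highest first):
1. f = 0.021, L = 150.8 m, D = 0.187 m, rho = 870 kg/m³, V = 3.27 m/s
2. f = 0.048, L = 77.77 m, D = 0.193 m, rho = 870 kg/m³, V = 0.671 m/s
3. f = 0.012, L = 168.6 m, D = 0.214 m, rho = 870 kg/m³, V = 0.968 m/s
Case 1: delta_P = 78.77 kPa
Case 2: delta_P = 3.788 kPa
Case 3: delta_P = 3.854 kPa
Ranking (highest first): 1, 3, 2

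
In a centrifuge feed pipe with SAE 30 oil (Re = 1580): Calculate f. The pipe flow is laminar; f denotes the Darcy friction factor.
Formula: f = \frac{64}{Re}
f = 64/1580 = 0.04051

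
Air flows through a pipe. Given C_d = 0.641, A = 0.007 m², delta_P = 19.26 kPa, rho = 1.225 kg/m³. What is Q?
Formula: Q = C_d A \sqrt{\frac{2 \Delta P}{\rho}}
Q = 0.641·0.007·√(2·(19.26·1000)/1.225)·1000 = 795.7 L/s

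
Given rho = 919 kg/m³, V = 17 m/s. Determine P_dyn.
Formula: P_{dyn} = \frac{1}{2} \rho V^2
P_dyn = 0.5·919·17²/1000 = 132.8 kPa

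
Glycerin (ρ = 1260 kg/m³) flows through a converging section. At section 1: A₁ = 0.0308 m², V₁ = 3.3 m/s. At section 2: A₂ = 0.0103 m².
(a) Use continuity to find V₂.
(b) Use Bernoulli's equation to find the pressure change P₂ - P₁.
(a) Continuity: A₁V₁=A₂V₂ -> V₂=A₁V₁/A₂=0.0308*3.3/0.0103=9.87 m/s
(b) Bernoulli: P₂-P₁=0.5*rho*(V₁^2-V₂^2)/1000=0.5*1260*(3.3^2-9.87^2)/1000=-54.51 kPa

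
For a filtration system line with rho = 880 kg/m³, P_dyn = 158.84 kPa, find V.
Formula: P_{dyn} = \frac{1}{2} \rho V^2
Substituting knowns: 158.84 = 0.5·880·V²/1000
Solving for V: V = √(2·(158.84·1000)/880) = 19 m/s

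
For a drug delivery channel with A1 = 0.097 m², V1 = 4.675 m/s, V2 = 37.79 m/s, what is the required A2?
Formula: V_2 = \frac{A_1 V_1}{A_2}
Substituting knowns: 37.79 = 0.097·4.675/A2
Solving for A2: A2 = 0.097·4.675/37.79 = 0.012 m²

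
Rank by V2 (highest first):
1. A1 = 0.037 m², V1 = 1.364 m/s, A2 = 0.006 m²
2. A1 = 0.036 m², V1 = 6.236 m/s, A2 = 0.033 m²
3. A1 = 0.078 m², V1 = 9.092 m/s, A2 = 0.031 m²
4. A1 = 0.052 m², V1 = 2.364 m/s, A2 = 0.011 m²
Case 1: V2 = 8.411 m/s
Case 2: V2 = 6.803 m/s
Case 3: V2 = 22.88 m/s
Case 4: V2 = 11.18 m/s
Ranking (highest first): 3, 4, 1, 2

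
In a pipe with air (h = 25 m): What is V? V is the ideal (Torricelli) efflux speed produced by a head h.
Formula: V = \sqrt{2 g h}
V = √(2·9.81·25) = 22.15 m/s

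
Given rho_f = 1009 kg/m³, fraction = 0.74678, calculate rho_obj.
Formula: f_{sub} = \frac{\rho_{obj}}{\rho_f}
Substituting knowns: 0.74678 = rho_obj/1009
Solving for rho_obj: rho_obj = 0.74678·1009 = 753.5 kg/m³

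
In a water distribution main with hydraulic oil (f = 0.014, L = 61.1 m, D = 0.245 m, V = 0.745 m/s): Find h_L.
Formula: h_L = f \frac{L}{D} \frac{V^2}{2g}
h_L = 0.014·(61.1/0.245)·0.745²/(2·9.81) = 0.09877 m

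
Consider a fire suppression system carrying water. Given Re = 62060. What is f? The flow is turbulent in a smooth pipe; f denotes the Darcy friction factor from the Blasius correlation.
Formula: f = \frac{0.316}{Re^{0.25}}
f = 0.316/62060^0.25 = 0.02002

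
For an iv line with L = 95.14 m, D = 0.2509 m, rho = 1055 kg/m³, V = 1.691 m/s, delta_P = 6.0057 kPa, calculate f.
Formula: \Delta P = f \frac{L}{D} \frac{\rho V^2}{2}
Substituting knowns: 6.0057 = f·(95.14/0.2509)·0.5·1055·1.691²/1000
Solving for f: f = (6.0057·1000)/((95.14/0.2509)·0.5·1055·1.691²) = 0.0105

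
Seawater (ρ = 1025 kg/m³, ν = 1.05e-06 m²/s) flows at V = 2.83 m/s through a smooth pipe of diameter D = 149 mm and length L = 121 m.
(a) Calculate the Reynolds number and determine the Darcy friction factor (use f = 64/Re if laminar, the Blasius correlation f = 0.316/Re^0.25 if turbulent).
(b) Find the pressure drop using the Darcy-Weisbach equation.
(a) Re = V·D/ν = 2.83·0.149/1.05e-06 = 401590 → turbulent (Re > 4000); f = 0.316/Re^0.25 = 0.316/401590^0.25 = 0.012553 (Blasius is strictly valid for Re ≲ 1e5; used here as the smooth-pipe estimate the problem specifies)
(b) Darcy-Weisbach: ΔP = f·(L/D)·½ρV²/1000 = 0.012553·(121/0.149)·½·1025·2.83²/1000 = 41.84 kPa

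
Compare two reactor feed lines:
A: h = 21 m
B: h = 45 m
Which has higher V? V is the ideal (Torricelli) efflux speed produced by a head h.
V(A) = 20.3 m/s, V(B) = 29.71 m/s. Answer: B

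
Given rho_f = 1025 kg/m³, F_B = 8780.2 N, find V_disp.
Formula: F_B = \rho_f g V_{disp}
Substituting knowns: 8780.2 = 1025·9.81·V_disp
Solving for V_disp: V_disp = 8780.2/(1025·9.81) = 0.8732 m³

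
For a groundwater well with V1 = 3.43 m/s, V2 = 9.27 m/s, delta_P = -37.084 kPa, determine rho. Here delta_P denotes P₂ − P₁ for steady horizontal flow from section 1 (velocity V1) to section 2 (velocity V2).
Formula: \Delta P = \frac{1}{2} \rho (V_1^2 - V_2^2)
Substituting knowns: -37.084 = 0.5·rho·(3.43² − 9.27²)/1000
Solving for rho: rho = 2·(-37.084·1000)/(3.43² − 9.27²) = 1000 kg/m³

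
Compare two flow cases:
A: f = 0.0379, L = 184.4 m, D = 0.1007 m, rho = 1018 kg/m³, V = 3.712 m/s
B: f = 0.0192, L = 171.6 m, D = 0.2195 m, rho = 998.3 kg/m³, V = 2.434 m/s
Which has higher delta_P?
delta_P(A) = 486.7 kPa, delta_P(B) = 44.39 kPa. Answer: A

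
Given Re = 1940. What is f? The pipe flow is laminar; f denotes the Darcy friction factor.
Formula: f = \frac{64}{Re}
f = 64/1940 = 0.03299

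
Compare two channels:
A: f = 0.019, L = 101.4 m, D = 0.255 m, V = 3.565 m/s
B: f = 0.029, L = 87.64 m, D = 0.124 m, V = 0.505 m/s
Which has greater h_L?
h_L(A) = 4.894 m, h_L(B) = 0.2664 m. Answer: A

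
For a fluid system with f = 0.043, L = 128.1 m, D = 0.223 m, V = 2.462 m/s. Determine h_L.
Formula: h_L = f \frac{L}{D} \frac{V^2}{2g}
h_L = 0.043·(128.1/0.223)·2.462²/(2·9.81) = 7.631 m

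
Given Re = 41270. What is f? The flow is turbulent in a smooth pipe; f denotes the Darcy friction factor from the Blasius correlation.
Formula: f = \frac{0.316}{Re^{0.25}}
f = 0.316/41270^0.25 = 0.02217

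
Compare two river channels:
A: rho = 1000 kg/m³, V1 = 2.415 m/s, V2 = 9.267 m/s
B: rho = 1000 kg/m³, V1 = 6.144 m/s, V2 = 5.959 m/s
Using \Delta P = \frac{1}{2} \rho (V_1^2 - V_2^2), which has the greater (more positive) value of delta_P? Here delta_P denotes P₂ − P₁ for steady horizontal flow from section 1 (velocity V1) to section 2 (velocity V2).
delta_P(A) = -40.02 kPa, delta_P(B) = 1.12 kPa. Answer: B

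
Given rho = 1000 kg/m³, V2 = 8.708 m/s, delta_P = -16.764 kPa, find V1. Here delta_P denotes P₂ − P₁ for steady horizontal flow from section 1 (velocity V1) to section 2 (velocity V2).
Formula: \Delta P = \frac{1}{2} \rho (V_1^2 - V_2^2)
Substituting knowns: -16.764 = 0.5·1000·(V1² − 8.708²)/1000
Solving for V1: V1 = √(8.708² + 2·(-16.764·1000)/1000) = 6.504 m/s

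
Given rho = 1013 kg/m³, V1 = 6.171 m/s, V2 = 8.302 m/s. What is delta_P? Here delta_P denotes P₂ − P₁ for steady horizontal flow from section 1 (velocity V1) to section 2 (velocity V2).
Formula: \Delta P = \frac{1}{2} \rho (V_1^2 - V_2^2)
delta_P = 0.5·1013·(6.171² − 8.302²)/1000 = -15.62 kPa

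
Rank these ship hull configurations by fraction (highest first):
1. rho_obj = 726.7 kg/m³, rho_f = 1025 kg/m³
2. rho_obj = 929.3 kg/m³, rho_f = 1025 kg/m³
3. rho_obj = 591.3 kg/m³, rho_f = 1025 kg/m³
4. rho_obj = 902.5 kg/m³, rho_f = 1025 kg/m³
Case 1: fraction = 0.709
Case 2: fraction = 0.9066
Case 3: fraction = 0.5769
Case 4: fraction = 0.8805
Ranking (highest first): 2, 4, 1, 3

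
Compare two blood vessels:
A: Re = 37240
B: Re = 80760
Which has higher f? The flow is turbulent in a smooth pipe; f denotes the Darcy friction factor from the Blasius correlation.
f(A) = 0.02275, f(B) = 0.01875. Answer: A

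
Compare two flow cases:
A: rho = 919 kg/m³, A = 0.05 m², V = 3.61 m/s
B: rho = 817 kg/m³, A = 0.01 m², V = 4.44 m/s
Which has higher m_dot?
m_dot(A) = 165.9 kg/s, m_dot(B) = 36.27 kg/s. Answer: A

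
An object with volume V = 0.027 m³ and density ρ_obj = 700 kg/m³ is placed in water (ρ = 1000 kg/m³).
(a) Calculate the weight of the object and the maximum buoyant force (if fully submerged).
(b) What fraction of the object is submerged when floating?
(a) W=rho_obj*g*V=700*9.81*0.027=185.4 N; F_B(max)=rho*g*V=1000*9.81*0.027=264.9 N
(b) Floating fraction=rho_obj/rho=700/1000=0.700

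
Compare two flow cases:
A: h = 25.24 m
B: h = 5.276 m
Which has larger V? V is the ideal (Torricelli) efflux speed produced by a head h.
V(A) = 22.25 m/s, V(B) = 10.17 m/s. Answer: A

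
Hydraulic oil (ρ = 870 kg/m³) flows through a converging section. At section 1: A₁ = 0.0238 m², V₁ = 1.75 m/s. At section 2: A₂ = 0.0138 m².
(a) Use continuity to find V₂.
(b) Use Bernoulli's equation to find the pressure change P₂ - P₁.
(a) Continuity: A₁V₁=A₂V₂ -> V₂=A₁V₁/A₂=0.0238*1.75/0.0138=3.02 m/s
(b) Bernoulli: P₂-P₁=0.5*rho*(V₁^2-V₂^2)/1000=0.5*870*(1.75^2-3.02^2)/1000=-2.635 kPa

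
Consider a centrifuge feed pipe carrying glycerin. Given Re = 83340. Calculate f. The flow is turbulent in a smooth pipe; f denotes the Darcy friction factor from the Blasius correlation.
Formula: f = \frac{0.316}{Re^{0.25}}
f = 0.316/83340^0.25 = 0.0186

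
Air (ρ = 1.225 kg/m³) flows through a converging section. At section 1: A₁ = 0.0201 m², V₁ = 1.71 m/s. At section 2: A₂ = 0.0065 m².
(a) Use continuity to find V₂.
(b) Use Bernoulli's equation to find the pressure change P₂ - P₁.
(a) Continuity: A₁V₁=A₂V₂ -> V₂=A₁V₁/A₂=0.0201*1.71/0.0065=5.29 m/s
(b) Bernoulli: P₂-P₁=0.5*rho*(V₁^2-V₂^2)/1000=0.5*1.225*(1.71^2-5.29^2)/1000=-0.01535 kPa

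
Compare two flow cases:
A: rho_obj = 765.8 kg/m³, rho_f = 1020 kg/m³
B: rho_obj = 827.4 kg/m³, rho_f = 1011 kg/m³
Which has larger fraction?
fraction(A) = 0.7508, fraction(B) = 0.8184. Answer: B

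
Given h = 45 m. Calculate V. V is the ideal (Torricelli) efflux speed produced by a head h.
Formula: V = \sqrt{2 g h}
V = √(2·9.81·45) = 29.71 m/s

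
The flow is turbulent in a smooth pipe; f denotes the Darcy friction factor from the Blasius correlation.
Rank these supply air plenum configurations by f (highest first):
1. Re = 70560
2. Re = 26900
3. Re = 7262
Case 1: f = 0.01939
Case 2: f = 0.02467
Case 3: f = 0.03423
Ranking (highest first): 3, 2, 1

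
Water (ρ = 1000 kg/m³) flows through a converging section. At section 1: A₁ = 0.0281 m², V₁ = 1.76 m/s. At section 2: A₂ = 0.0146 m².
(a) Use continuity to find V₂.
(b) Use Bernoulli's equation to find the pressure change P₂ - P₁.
(a) Continuity: A₁V₁=A₂V₂ -> V₂=A₁V₁/A₂=0.0281*1.76/0.0146=3.39 m/s
(b) Bernoulli: P₂-P₁=0.5*rho*(V₁^2-V₂^2)/1000=0.5*1000*(1.76^2-3.39^2)/1000=-4.197 kPa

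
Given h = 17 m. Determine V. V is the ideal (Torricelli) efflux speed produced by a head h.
Formula: V = \sqrt{2 g h}
V = √(2·9.81·17) = 18.26 m/s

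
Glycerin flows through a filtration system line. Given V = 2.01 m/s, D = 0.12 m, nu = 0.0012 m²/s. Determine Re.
Formula: Re = \frac{V D}{\nu}
Re = 2.01·0.12/0.0012 = 201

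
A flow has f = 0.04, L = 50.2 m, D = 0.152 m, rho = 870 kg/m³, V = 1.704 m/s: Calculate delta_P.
Formula: \Delta P = f \frac{L}{D} \frac{\rho V^2}{2}
delta_P = 0.04·(50.2/0.152)·0.5·870·1.704²/1000 = 16.69 kPa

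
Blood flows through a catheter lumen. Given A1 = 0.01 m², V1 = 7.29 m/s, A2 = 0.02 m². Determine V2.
Formula: V_2 = \frac{A_1 V_1}{A_2}
V2 = 0.01·7.29/0.02 = 3.645 m/s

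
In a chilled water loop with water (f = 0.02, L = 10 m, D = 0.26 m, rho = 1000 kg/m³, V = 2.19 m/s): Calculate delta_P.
Formula: \Delta P = f \frac{L}{D} \frac{\rho V^2}{2}
delta_P = 0.02·(10/0.26)·0.5·1000·2.19²/1000 = 1.845 kPa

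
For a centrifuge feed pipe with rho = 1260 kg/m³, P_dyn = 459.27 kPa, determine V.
Formula: P_{dyn} = \frac{1}{2} \rho V^2
Substituting knowns: 459.27 = 0.5·1260·V²/1000
Solving for V: V = √(2·(459.27·1000)/1260) = 27 m/s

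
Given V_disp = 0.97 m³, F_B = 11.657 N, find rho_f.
Formula: F_B = \rho_f g V_{disp}
Substituting knowns: 11.657 = rho_f·9.81·0.97
Solving for rho_f: rho_f = 11.657/(9.81·0.97) = 1.225 kg/m³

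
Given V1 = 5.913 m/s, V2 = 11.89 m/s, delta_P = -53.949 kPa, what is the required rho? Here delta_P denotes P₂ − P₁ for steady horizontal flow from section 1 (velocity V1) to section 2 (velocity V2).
Formula: \Delta P = \frac{1}{2} \rho (V_1^2 - V_2^2)
Substituting knowns: -53.949 = 0.5·rho·(5.913² − 11.89²)/1000
Solving for rho: rho = 2·(-53.949·1000)/(5.913² − 11.89²) = 1014 kg/m³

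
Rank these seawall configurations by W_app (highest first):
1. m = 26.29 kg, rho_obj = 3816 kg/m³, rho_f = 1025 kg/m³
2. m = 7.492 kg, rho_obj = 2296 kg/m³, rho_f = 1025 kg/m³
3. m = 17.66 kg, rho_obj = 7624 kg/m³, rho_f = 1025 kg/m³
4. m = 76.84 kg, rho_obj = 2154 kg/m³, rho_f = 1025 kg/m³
Case 1: W_app = 188.6 N
Case 2: W_app = 40.69 N
Case 3: W_app = 150 N
Case 4: W_app = 395.1 N
Ranking (highest first): 4, 1, 3, 2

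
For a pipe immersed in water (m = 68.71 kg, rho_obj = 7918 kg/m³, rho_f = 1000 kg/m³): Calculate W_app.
Formula: W_{app} = mg\left(1 - \frac{\rho_f}{\rho_{obj}}\right)
W_app = 68.71·9.81·(1 − 1000/7918) = 588.9 N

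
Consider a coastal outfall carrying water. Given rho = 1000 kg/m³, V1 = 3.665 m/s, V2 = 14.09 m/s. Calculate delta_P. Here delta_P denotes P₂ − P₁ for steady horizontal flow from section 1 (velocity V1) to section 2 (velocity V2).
Formula: \Delta P = \frac{1}{2} \rho (V_1^2 - V_2^2)
delta_P = 0.5·1000·(3.665² − 14.09²)/1000 = -92.55 kPa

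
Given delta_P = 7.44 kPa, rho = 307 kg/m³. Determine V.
Formula: V = \sqrt{\frac{2 \Delta P}{\rho}}
V = √(2·(7.44·1000)/307) = 6.962 m/s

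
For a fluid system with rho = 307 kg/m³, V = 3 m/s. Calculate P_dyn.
Formula: P_{dyn} = \frac{1}{2} \rho V^2
P_dyn = 0.5·307·3²/1000 = 1.381 kPa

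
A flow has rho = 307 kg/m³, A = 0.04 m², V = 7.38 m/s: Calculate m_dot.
Formula: \dot{m} = \rho A V
m_dot = 307·0.04·7.38 = 90.63 kg/s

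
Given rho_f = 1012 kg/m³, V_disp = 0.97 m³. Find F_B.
Formula: F_B = \rho_f g V_{disp}
F_B = 1012·9.81·0.97 = 9630 N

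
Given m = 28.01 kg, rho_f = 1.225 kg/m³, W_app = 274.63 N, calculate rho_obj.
Formula: W_{app} = mg\left(1 - \frac{\rho_f}{\rho_{obj}}\right)
Substituting knowns: 274.63 = 28.01·9.81·(1 − 1.225/rho_obj)
Solving for rho_obj: rho_obj = 1.225/(1 − 274.63/(28.01·9.81)) = 2273 kg/m³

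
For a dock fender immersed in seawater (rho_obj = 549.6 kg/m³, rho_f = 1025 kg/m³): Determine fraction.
Formula: f_{sub} = \frac{\rho_{obj}}{\rho_f}
fraction = 549.6/1025 = 0.5362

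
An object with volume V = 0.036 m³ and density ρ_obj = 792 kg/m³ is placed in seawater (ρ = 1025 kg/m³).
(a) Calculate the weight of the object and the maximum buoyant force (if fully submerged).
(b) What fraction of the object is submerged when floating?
(a) W=rho_obj*g*V=792*9.81*0.036=279.7 N; F_B(max)=rho*g*V=1025*9.81*0.036=362.0 N
(b) Floating fraction=rho_obj/rho=792/1025=0.773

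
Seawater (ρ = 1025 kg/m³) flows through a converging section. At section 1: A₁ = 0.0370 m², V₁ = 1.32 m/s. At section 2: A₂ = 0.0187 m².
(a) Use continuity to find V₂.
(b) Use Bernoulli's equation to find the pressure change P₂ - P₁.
(a) Continuity: A₁V₁=A₂V₂ -> V₂=A₁V₁/A₂=0.0370*1.32/0.0187=2.61 m/s
(b) Bernoulli: P₂-P₁=0.5*rho*(V₁^2-V₂^2)/1000=0.5*1025*(1.32^2-2.61^2)/1000=-2.598 kPa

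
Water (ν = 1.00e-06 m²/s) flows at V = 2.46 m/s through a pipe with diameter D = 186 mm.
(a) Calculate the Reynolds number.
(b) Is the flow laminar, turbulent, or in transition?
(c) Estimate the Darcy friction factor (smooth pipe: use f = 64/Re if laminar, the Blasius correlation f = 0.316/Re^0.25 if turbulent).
(a) Re = V·D/ν = 2.46·0.186/1.00e-06 = 457560
(b) Flow regime: turbulent (Re > 4000)
(c) Friction factor: f = 0.316/Re^0.25 = 0.316/457560^0.25 = 0.01215 (Blasius is strictly valid for Re ≲ 1e5; used here as the smooth-pipe estimate the problem specifies)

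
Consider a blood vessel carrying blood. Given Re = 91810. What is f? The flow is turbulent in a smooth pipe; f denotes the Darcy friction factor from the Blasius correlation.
Formula: f = \frac{0.316}{Re^{0.25}}
f = 0.316/91810^0.25 = 0.01815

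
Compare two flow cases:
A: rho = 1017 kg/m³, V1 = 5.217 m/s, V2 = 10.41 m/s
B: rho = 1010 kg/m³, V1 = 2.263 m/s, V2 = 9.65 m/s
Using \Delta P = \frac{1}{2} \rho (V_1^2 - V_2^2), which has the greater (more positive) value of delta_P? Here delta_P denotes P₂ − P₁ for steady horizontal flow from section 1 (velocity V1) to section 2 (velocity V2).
delta_P(A) = -41.27 kPa, delta_P(B) = -44.44 kPa. Answer: A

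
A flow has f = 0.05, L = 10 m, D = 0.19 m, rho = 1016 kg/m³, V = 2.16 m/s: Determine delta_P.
Formula: \Delta P = f \frac{L}{D} \frac{\rho V^2}{2}
delta_P = 0.05·(10/0.19)·0.5·1016·2.16²/1000 = 6.237 kPa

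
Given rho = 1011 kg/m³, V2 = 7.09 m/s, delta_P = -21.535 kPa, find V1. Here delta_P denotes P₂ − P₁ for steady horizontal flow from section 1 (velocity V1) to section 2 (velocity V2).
Formula: \Delta P = \frac{1}{2} \rho (V_1^2 - V_2^2)
Substituting knowns: -21.535 = 0.5·1011·(V1² − 7.09²)/1000
Solving for V1: V1 = √(7.09² + 2·(-21.535·1000)/1011) = 2.769 m/s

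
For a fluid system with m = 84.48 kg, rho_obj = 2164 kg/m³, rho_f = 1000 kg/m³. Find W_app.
Formula: W_{app} = mg\left(1 - \frac{\rho_f}{\rho_{obj}}\right)
W_app = 84.48·9.81·(1 − 1000/2164) = 445.8 N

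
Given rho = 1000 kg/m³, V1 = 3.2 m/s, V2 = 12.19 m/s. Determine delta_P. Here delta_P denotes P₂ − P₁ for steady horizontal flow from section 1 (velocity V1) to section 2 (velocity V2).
Formula: \Delta P = \frac{1}{2} \rho (V_1^2 - V_2^2)
delta_P = 0.5·1000·(3.2² − 12.19²)/1000 = -69.18 kPa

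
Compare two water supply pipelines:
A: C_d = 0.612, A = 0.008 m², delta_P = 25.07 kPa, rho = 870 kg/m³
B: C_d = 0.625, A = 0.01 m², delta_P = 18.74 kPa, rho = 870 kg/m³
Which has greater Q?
Q(A) = 37.17 L/s, Q(B) = 41.02 L/s. Answer: B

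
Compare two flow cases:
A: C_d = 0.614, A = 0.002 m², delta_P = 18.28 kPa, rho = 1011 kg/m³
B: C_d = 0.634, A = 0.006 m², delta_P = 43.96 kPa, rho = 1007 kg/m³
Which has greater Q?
Q(A) = 7.385 L/s, Q(B) = 35.54 L/s. Answer: B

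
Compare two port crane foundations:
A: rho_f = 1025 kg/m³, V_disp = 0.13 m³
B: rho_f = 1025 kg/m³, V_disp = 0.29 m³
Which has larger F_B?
F_B(A) = 1307 N, F_B(B) = 2916 N. Answer: B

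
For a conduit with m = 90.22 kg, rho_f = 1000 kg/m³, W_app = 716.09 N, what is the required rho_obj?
Formula: W_{app} = mg\left(1 - \frac{\rho_f}{\rho_{obj}}\right)
Substituting knowns: 716.09 = 90.22·9.81·(1 − 1000/rho_obj)
Solving for rho_obj: rho_obj = 1000/(1 − 716.09/(90.22·9.81)) = 5238 kg/m³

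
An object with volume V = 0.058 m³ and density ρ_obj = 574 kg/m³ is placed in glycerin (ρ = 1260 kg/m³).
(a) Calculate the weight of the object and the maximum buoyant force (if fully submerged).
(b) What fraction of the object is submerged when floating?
(a) W=rho_obj*g*V=574*9.81*0.058=326.6 N; F_B(max)=rho*g*V=1260*9.81*0.058=716.9 N
(b) Floating fraction=rho_obj/rho=574/1260=0.456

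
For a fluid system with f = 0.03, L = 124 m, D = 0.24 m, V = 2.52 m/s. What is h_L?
Formula: h_L = f \frac{L}{D} \frac{V^2}{2g}
h_L = 0.03·(124/0.24)·2.52²/(2·9.81) = 5.017 m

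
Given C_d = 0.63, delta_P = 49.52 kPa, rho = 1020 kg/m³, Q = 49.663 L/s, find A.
Formula: Q = C_d A \sqrt{\frac{2 \Delta P}{\rho}}
Substituting knowns: 49.663 = 0.63·A·√(2·(49.52·1000)/1020)·1000
Solving for A: A = (49.663/1000)/(0.63·√(2·(49.52·1000)/1020)) = 0.008 m²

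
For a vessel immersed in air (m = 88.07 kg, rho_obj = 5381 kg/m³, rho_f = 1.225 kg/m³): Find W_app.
Formula: W_{app} = mg\left(1 - \frac{\rho_f}{\rho_{obj}}\right)
W_app = 88.07·9.81·(1 − 1.225/5381) = 863.8 N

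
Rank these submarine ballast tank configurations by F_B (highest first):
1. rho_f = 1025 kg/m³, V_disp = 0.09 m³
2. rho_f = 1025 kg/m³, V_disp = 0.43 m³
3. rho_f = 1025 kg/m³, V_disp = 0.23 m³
Case 1: F_B = 905 N
Case 2: F_B = 4324 N
Case 3: F_B = 2313 N
Ranking (highest first): 2, 3, 1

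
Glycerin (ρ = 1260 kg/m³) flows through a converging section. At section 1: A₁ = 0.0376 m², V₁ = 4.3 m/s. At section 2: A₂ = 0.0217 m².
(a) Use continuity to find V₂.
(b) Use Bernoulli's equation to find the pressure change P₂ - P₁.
(a) Continuity: A₁V₁=A₂V₂ -> V₂=A₁V₁/A₂=0.0376*4.3/0.0217=7.45 m/s
(b) Bernoulli: P₂-P₁=0.5*rho*(V₁^2-V₂^2)/1000=0.5*1260*(4.3^2-7.45^2)/1000=-23.32 kPa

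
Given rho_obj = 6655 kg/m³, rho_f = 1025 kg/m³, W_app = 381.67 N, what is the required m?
Formula: W_{app} = mg\left(1 - \frac{\rho_f}{\rho_{obj}}\right)
Substituting knowns: 381.67 = m·9.81·(1 − 1025/6655)
Solving for m: m = 381.67/(9.81·(1 − 1025/6655)) = 45.99 kg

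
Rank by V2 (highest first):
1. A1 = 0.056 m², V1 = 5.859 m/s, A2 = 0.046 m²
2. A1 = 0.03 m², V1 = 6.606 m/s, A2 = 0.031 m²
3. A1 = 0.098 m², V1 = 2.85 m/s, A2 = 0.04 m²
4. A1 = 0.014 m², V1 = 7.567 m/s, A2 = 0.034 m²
Case 1: V2 = 7.133 m/s
Case 2: V2 = 6.393 m/s
Case 3: V2 = 6.982 m/s
Case 4: V2 = 3.116 m/s
Ranking (highest first): 1, 3, 2, 4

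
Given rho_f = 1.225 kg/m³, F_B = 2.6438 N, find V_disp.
Formula: F_B = \rho_f g V_{disp}
Substituting knowns: 2.6438 = 1.225·9.81·V_disp
Solving for V_disp: V_disp = 2.6438/(1.225·9.81) = 0.22 m³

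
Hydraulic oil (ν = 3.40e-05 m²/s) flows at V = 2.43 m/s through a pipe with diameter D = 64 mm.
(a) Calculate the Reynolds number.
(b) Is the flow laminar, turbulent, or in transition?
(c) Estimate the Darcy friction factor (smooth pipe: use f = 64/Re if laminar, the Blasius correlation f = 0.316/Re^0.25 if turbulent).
(a) Re = V·D/ν = 2.43·0.064/3.40e-05 = 4574.1
(b) Flow regime: turbulent (Re > 4000)
(c) Friction factor: f = 0.316/Re^0.25 = 0.316/4574.1^0.25 = 0.03842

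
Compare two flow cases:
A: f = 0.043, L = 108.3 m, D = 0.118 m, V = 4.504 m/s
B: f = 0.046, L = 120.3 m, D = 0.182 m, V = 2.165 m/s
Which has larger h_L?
h_L(A) = 40.8 m, h_L(B) = 7.264 m. Answer: A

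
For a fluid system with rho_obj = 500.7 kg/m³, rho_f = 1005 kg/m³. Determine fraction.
Formula: f_{sub} = \frac{\rho_{obj}}{\rho_f}
fraction = 500.7/1005 = 0.4982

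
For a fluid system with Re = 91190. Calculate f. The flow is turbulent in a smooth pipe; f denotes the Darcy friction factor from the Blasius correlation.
Formula: f = \frac{0.316}{Re^{0.25}}
f = 0.316/91190^0.25 = 0.01818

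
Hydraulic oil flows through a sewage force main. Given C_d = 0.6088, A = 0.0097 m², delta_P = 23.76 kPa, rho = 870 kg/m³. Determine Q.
Formula: Q = C_d A \sqrt{\frac{2 \Delta P}{\rho}}
Q = 0.6088·0.0097·√(2·(23.76·1000)/870)·1000 = 43.64 L/s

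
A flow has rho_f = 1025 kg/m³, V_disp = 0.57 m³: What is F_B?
Formula: F_B = \rho_f g V_{disp}
F_B = 1025·9.81·0.57 = 5731 N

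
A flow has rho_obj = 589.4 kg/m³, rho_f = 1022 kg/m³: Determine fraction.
Formula: f_{sub} = \frac{\rho_{obj}}{\rho_f}
fraction = 589.4/1022 = 0.5767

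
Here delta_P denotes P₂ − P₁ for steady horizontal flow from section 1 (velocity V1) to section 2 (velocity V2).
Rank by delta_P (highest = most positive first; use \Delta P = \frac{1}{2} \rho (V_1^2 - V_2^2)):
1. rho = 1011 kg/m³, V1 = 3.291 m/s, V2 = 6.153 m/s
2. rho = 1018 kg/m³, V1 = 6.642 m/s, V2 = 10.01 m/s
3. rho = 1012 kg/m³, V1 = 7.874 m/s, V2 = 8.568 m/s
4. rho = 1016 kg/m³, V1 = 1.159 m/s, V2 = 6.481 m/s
Case 1: delta_P = -13.66 kPa
Case 2: delta_P = -28.55 kPa
Case 3: delta_P = -5.774 kPa
Case 4: delta_P = -20.66 kPa
Ranking (highest first): 3, 1, 4, 2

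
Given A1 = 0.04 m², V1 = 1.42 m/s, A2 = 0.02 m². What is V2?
Formula: V_2 = \frac{A_1 V_1}{A_2}
V2 = 0.04·1.42/0.02 = 2.84 m/s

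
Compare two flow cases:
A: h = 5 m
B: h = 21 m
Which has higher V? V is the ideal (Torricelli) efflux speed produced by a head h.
V(A) = 9.905 m/s, V(B) = 20.3 m/s. Answer: B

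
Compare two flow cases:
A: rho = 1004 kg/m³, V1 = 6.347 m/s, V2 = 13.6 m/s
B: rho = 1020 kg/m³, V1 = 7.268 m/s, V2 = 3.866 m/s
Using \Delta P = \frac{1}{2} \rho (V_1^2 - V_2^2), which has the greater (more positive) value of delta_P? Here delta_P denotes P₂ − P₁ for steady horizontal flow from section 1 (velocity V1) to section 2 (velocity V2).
delta_P(A) = -72.63 kPa, delta_P(B) = 19.32 kPa. Answer: B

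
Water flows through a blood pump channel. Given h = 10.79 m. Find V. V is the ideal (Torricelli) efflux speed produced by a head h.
Formula: V = \sqrt{2 g h}
V = √(2·9.81·10.79) = 14.55 m/s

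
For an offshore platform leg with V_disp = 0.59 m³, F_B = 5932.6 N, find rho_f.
Formula: F_B = \rho_f g V_{disp}
Substituting knowns: 5932.6 = rho_f·9.81·0.59
Solving for rho_f: rho_f = 5932.6/(9.81·0.59) = 1025 kg/m³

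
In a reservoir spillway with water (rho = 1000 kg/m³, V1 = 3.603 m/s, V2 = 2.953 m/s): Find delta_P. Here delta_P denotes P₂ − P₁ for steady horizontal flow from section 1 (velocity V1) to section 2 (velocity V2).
Formula: \Delta P = \frac{1}{2} \rho (V_1^2 - V_2^2)
delta_P = 0.5·1000·(3.603² − 2.953²)/1000 = 2.131 kPa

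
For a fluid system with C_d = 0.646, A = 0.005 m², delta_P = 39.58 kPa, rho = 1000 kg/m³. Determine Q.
Formula: Q = C_d A \sqrt{\frac{2 \Delta P}{\rho}}
Q = 0.646·0.005·√(2·(39.58·1000)/1000)·1000 = 28.74 L/s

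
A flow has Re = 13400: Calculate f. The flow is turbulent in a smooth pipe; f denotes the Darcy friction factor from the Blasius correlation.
Formula: f = \frac{0.316}{Re^{0.25}}
f = 0.316/13400^0.25 = 0.02937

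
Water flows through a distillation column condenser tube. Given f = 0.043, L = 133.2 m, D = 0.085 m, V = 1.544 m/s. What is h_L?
Formula: h_L = f \frac{L}{D} \frac{V^2}{2g}
h_L = 0.043·(133.2/0.085)·1.544²/(2·9.81) = 8.187 m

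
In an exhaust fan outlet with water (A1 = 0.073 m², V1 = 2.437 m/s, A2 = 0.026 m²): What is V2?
Formula: V_2 = \frac{A_1 V_1}{A_2}
V2 = 0.073·2.437/0.026 = 6.842 m/s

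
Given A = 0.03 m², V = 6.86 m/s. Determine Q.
Formula: Q = A V
Q = 0.03·6.86·1000 = 205.8 L/s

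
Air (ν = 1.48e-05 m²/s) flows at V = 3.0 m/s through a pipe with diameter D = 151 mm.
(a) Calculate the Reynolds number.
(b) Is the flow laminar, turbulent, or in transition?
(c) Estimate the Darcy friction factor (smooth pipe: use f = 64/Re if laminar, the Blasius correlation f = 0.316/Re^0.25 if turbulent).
(a) Re = V·D/ν = 3.0·0.151/1.48e-05 = 30608
(b) Flow regime: turbulent (Re > 4000)
(c) Friction factor: f = 0.316/Re^0.25 = 0.316/30608^0.25 = 0.02389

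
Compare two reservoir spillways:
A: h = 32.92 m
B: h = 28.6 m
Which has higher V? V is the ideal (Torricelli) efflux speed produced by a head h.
V(A) = 25.41 m/s, V(B) = 23.69 m/s. Answer: A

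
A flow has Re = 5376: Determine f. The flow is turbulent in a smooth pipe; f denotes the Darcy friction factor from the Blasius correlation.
Formula: f = \frac{0.316}{Re^{0.25}}
f = 0.316/5376^0.25 = 0.0369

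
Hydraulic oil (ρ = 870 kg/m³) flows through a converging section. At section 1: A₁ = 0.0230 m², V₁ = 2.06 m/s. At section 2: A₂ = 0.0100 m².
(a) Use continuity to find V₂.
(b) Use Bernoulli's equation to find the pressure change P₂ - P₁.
(a) Continuity: A₁V₁=A₂V₂ -> V₂=A₁V₁/A₂=0.0230*2.06/0.0100=4.74 m/s
(b) Bernoulli: P₂-P₁=0.5*rho*(V₁^2-V₂^2)/1000=0.5*870*(2.06^2-4.74^2)/1000=-7.927 kPa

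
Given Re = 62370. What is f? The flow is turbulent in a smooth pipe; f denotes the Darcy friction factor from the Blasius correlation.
Formula: f = \frac{0.316}{Re^{0.25}}
f = 0.316/62370^0.25 = 0.02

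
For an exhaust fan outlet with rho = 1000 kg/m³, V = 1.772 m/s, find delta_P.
Formula: V = \sqrt{\frac{2 \Delta P}{\rho}}
Substituting knowns: 1.772 = √(2·(delta_P·1000)/1000)
Solving for delta_P: delta_P = 1.772²·1000/2/1000 = 1.57 kPa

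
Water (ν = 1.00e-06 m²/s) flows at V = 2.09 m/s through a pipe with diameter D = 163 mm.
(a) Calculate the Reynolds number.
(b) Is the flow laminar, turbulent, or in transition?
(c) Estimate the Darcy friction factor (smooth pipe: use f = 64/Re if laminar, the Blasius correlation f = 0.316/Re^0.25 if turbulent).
(a) Re = V·D/ν = 2.09·0.163/1.00e-06 = 340670
(b) Flow regime: turbulent (Re > 4000)
(c) Friction factor: f = 0.316/Re^0.25 = 0.316/340670^0.25 = 0.01308 (Blasius is strictly valid for Re ≲ 1e5; used here as the smooth-pipe estimate the problem specifies)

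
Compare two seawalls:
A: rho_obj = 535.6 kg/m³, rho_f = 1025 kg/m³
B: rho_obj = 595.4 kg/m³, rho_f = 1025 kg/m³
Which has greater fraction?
fraction(A) = 0.5225, fraction(B) = 0.5809. Answer: B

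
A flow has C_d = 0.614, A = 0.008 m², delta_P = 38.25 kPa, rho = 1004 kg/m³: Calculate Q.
Formula: Q = C_d A \sqrt{\frac{2 \Delta P}{\rho}}
Q = 0.614·0.008·√(2·(38.25·1000)/1004)·1000 = 42.88 L/s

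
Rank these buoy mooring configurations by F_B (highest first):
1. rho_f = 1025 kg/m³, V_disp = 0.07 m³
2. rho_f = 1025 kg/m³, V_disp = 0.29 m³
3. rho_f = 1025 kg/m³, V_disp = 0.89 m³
Case 1: F_B = 703.9 N
Case 2: F_B = 2916 N
Case 3: F_B = 8949 N
Ranking (highest first): 3, 2, 1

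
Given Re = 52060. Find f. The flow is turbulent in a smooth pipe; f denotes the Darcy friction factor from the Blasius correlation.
Formula: f = \frac{0.316}{Re^{0.25}}
f = 0.316/52060^0.25 = 0.02092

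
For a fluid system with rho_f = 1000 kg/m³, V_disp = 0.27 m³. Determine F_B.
Formula: F_B = \rho_f g V_{disp}
F_B = 1000·9.81·0.27 = 2649 N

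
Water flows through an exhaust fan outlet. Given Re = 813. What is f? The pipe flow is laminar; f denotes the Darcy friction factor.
Formula: f = \frac{64}{Re}
f = 64/813 = 0.07872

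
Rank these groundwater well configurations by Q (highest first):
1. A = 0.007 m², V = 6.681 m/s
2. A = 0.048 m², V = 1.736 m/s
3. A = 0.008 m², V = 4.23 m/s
Case 1: Q = 46.77 L/s
Case 2: Q = 83.33 L/s
Case 3: Q = 33.84 L/s
Ranking (highest first): 2, 1, 3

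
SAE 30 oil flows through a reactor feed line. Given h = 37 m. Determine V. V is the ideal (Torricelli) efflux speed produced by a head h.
Formula: V = \sqrt{2 g h}
V = √(2·9.81·37) = 26.94 m/s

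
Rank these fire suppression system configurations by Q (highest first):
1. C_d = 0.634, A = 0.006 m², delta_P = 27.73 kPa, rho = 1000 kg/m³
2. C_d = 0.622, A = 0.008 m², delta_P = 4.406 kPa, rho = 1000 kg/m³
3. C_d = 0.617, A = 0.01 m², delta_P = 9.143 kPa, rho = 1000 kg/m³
Case 1: Q = 28.33 L/s
Case 2: Q = 14.77 L/s
Case 3: Q = 26.38 L/s
Ranking (highest first): 1, 3, 2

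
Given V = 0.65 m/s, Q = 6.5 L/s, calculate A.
Formula: Q = A V
Substituting knowns: 6.5 = A·0.65·1000
Solving for A: A = (6.5/1000)/0.65 = 0.01 m²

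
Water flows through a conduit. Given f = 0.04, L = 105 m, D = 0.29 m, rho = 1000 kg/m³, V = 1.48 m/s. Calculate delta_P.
Formula: \Delta P = f \frac{L}{D} \frac{\rho V^2}{2}
delta_P = 0.04·(105/0.29)·0.5·1000·1.48²/1000 = 15.86 kPa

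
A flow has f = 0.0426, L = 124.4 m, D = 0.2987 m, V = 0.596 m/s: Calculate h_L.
Formula: h_L = f \frac{L}{D} \frac{V^2}{2g}
h_L = 0.0426·(124.4/0.2987)·0.596²/(2·9.81) = 0.3212 m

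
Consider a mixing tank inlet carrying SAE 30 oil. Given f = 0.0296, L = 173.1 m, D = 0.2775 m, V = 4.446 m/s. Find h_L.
Formula: h_L = f \frac{L}{D} \frac{V^2}{2g}
h_L = 0.0296·(173.1/0.2775)·4.446²/(2·9.81) = 18.6 m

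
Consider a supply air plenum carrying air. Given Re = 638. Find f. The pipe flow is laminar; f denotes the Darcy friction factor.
Formula: f = \frac{64}{Re}
f = 64/638 = 0.1003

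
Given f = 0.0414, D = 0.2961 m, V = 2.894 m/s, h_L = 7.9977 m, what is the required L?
Formula: h_L = f \frac{L}{D} \frac{V^2}{2g}
Substituting knowns: 7.9977 = 0.0414·(L/0.2961)·2.894²/(2·9.81)
Solving for L: L = 7.9977·2·9.81·0.2961/(0.0414·2.894²) = 134 m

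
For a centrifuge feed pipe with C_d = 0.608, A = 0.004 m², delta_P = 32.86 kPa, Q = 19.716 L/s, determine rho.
Formula: Q = C_d A \sqrt{\frac{2 \Delta P}{\rho}}
Substituting knowns: 19.716 = 0.608·0.004·√(2·(32.86·1000)/rho)·1000
Solving for rho: rho = 2·(32.86·1000)/((19.716/1000)/(0.608·0.004))² = 1000 kg/m³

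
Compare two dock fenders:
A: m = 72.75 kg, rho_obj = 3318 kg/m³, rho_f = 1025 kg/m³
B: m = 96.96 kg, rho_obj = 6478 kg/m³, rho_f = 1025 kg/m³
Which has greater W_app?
W_app(A) = 493.2 N, W_app(B) = 800.7 N. Answer: B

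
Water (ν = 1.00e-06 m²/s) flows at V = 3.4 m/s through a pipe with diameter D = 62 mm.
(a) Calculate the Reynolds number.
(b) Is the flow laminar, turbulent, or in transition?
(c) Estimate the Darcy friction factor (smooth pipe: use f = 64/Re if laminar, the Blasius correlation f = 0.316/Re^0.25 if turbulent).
(a) Re = V·D/ν = 3.4·0.062/1.00e-06 = 210800
(b) Flow regime: turbulent (Re > 4000)
(c) Friction factor: f = 0.316/Re^0.25 = 0.316/210800^0.25 = 0.01475 (Blasius is strictly valid for Re ≲ 1e5; used here as the smooth-pipe estimate the problem specifies)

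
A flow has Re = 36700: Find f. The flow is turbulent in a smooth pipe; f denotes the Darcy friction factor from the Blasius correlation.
Formula: f = \frac{0.316}{Re^{0.25}}
f = 0.316/36700^0.25 = 0.02283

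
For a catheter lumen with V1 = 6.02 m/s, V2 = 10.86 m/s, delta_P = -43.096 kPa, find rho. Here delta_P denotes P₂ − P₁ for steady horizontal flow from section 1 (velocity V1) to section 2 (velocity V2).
Formula: \Delta P = \frac{1}{2} \rho (V_1^2 - V_2^2)
Substituting knowns: -43.096 = 0.5·rho·(6.02² − 10.86²)/1000
Solving for rho: rho = 2·(-43.096·1000)/(6.02² − 10.86²) = 1055 kg/m³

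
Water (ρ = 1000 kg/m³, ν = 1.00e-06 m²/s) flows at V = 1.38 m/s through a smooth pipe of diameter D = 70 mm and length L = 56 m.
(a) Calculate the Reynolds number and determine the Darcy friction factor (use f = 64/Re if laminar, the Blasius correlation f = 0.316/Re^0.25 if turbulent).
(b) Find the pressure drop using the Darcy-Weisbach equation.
(a) Re = V·D/ν = 1.38·0.07/1.00e-06 = 96600 → turbulent (Re > 4000); f = 0.316/Re^0.25 = 0.316/96600^0.25 = 0.017924
(b) Darcy-Weisbach: ΔP = f·(L/D)·½ρV²/1000 = 0.017924·(56/0.070)·½·1000·1.38²/1000 = 13.65 kPa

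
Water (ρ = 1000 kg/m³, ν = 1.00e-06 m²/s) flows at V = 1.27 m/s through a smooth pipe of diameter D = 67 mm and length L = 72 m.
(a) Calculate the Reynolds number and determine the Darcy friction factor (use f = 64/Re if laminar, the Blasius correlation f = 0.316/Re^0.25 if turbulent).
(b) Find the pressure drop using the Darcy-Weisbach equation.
(a) Re = V·D/ν = 1.27·0.067/1.00e-06 = 85090 → turbulent (Re > 4000); f = 0.316/Re^0.25 = 0.316/85090^0.25 = 0.018502
(b) Darcy-Weisbach: ΔP = f·(L/D)·½ρV²/1000 = 0.018502·(72/0.067)·½·1000·1.27²/1000 = 16.03 kPa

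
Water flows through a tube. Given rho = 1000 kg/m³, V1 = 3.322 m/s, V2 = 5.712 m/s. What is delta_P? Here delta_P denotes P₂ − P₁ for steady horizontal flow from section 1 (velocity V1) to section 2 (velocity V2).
Formula: \Delta P = \frac{1}{2} \rho (V_1^2 - V_2^2)
delta_P = 0.5·1000·(3.322² − 5.712²)/1000 = -10.8 kPa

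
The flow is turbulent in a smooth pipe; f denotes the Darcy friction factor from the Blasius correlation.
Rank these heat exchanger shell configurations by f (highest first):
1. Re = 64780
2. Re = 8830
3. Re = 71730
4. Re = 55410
Case 1: f = 0.01981
Case 2: f = 0.0326
Case 3: f = 0.01931
Case 4: f = 0.0206
Ranking (highest first): 2, 4, 1, 3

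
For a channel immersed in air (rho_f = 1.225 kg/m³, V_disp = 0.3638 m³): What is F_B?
Formula: F_B = \rho_f g V_{disp}
F_B = 1.225·9.81·0.3638 = 4.372 N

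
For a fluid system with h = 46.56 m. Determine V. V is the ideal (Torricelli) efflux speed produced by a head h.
Formula: V = \sqrt{2 g h}
V = √(2·9.81·46.56) = 30.22 m/s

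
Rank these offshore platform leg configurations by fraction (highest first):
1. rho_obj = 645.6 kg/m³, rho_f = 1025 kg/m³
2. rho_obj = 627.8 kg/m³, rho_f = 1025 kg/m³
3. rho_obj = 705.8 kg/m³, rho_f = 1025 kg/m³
Case 1: fraction = 0.6299
Case 2: fraction = 0.6125
Case 3: fraction = 0.6886
Ranking (highest first): 3, 1, 2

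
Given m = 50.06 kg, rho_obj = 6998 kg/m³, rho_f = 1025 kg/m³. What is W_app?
Formula: W_{app} = mg\left(1 - \frac{\rho_f}{\rho_{obj}}\right)
W_app = 50.06·9.81·(1 − 1025/6998) = 419.2 N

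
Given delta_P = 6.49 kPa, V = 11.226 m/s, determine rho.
Formula: V = \sqrt{\frac{2 \Delta P}{\rho}}
Substituting knowns: 11.226 = √(2·(6.49·1000)/rho)
Solving for rho: rho = 2·(6.49·1000)/11.226² = 103 kg/m³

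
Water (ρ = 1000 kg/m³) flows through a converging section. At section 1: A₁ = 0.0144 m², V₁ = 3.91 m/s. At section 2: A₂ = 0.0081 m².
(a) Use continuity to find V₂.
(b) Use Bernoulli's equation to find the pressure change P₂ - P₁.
(a) Continuity: A₁V₁=A₂V₂ -> V₂=A₁V₁/A₂=0.0144*3.91/0.0081=6.95 m/s
(b) Bernoulli: P₂-P₁=0.5*rho*(V₁^2-V₂^2)/1000=0.5*1000*(3.91^2-6.95^2)/1000=-16.51 kPa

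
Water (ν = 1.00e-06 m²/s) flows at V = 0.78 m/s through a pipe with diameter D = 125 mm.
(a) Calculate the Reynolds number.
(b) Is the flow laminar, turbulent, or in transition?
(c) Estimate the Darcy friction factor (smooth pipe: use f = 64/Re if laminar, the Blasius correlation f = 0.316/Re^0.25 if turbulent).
(a) Re = V·D/ν = 0.78·0.125/1.00e-06 = 97500
(b) Flow regime: turbulent (Re > 4000)
(c) Friction factor: f = 0.316/Re^0.25 = 0.316/97500^0.25 = 0.01788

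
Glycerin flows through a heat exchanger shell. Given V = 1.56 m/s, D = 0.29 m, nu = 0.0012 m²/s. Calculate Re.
Formula: Re = \frac{V D}{\nu}
Re = 1.56·0.29/0.0012 = 377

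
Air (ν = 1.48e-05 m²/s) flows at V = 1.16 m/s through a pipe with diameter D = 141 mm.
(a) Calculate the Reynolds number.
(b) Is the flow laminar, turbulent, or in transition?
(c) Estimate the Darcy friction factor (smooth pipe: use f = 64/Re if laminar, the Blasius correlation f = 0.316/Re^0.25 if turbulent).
(a) Re = V·D/ν = 1.16·0.141/1.48e-05 = 11051
(b) Flow regime: turbulent (Re > 4000)
(c) Friction factor: f = 0.316/Re^0.25 = 0.316/11051^0.25 = 0.03082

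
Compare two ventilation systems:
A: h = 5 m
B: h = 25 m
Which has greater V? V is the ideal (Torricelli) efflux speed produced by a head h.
V(A) = 9.905 m/s, V(B) = 22.15 m/s. Answer: B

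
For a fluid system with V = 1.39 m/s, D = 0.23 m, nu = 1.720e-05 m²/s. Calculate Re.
Formula: Re = \frac{V D}{\nu}
Re = 1.39·0.23/1.720e-05 = 18587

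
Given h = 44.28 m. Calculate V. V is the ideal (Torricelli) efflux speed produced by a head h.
Formula: V = \sqrt{2 g h}
V = √(2·9.81·44.28) = 29.47 m/s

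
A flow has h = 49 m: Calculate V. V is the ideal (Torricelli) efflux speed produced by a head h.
Formula: V = \sqrt{2 g h}
V = √(2·9.81·49) = 31.01 m/s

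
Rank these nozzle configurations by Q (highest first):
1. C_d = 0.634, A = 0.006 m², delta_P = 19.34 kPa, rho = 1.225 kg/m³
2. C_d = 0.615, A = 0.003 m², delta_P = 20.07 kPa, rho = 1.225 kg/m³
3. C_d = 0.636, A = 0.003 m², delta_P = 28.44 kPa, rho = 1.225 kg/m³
Case 1: Q = 676 L/s
Case 2: Q = 334 L/s
Case 3: Q = 411.1 L/s
Ranking (highest first): 1, 3, 2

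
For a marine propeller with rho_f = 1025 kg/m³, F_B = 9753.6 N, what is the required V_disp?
Formula: F_B = \rho_f g V_{disp}
Substituting knowns: 9753.6 = 1025·9.81·V_disp
Solving for V_disp: V_disp = 9753.6/(1025·9.81) = 0.97 m³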